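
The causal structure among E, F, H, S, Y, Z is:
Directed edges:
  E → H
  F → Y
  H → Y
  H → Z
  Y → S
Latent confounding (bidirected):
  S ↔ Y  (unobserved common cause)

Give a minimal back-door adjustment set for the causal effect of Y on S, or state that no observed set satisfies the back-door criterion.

Y→S: no observed back-door set.

desc(Y)\{Y}={S}; candidates ⊆ {E,F,H,Z}.
Y↔S: latent back-door arc(s) into Y.
size 0: {}; under {} Y still reaches {E,F,H,S,Z} ∋ S.
size 1: {E}, {F}, {H} …(+1); under {E} Y still reaches {F,H,S,Z} ∋ S.
size 2: {E,F}, {E,H}, {E,Z} …(+3); under {E,F} Y still reaches {H,S,Z} ∋ S.
Y↔S cannot be blocked by any observed set — no back-door set.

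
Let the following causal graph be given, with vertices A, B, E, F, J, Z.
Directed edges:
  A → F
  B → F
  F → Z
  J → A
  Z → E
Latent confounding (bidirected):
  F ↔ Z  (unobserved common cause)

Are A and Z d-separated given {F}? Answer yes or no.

No — A and Z are d-connected given {F}.

Bayes-Ball from A | {F} reaches {B,E,J,Z}.
Z ∈ reach(A|{F}) ⇒ A ⊥̸ Z | {F}.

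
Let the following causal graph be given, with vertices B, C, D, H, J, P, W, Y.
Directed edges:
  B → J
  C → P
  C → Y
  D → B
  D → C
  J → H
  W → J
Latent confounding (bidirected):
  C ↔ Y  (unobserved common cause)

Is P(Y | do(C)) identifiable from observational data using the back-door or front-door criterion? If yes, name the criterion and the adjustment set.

desc(C)\{C}={P,Y}; candidates ⊆ {B,D,H,J,W}.
C↔Y: latent back-door arc(s) into C.
size 0: {}; under {} C still reaches {B,D,H,J,Y} ∋ Y.
size 1: {B}, {D}, {H} …(+2); under {B} C still reaches {D,Y} ∋ Y.
size 2: {B,D}, {B,H}, {B,J} …(+7); under {B,D} C still reaches {Y} ∋ Y.
C↔Y cannot be blocked by any observed set — no back-door set.
No mediator lies on a directed C→…→Y path.
Neither criterion identifies P(Y|do(C)) in this graph.

P(Y|do(C)): not identifiable (no BD/FD set).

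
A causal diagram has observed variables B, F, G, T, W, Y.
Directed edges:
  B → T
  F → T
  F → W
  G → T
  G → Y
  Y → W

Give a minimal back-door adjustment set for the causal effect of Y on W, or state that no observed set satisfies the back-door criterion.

Y→W: minimal back-door set ∅.

desc(Y)\{Y}={W}; candidates ⊆ {B,F,G,T}.
∅: Y⊥W given ∅ in G with Y→· removed — back-door holds.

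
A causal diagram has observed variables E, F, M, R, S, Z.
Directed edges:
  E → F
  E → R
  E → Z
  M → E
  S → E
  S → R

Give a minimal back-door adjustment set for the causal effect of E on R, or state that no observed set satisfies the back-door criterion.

desc(E)\{E}={F,R,Z}; candidates ⊆ {M,S}.
size 0: {}; under {} E still reaches {M,R,S} ∋ R.
{S}: E⊥R given {S} in G with E→· removed — back-door holds.

E→R: minimal back-door set {S}.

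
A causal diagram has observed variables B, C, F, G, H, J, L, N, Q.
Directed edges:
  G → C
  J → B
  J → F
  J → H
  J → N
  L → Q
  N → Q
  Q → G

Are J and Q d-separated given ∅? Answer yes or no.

Bayes-Ball from J | ∅ reaches {B,C,F,G,H,N,Q}.
Q ∈ reach(J|∅) ⇒ J ⊥̸ Q | ∅.

No — J and Q are d-connected given ∅.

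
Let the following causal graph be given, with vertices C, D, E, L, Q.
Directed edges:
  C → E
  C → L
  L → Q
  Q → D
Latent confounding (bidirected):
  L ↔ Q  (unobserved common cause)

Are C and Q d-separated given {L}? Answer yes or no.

Bayes-Ball from C | {L} reaches {D,E,Q}.
Q ∈ reach(C|{L}) ⇒ C ⊥̸ Q | {L}.

No — C and Q are d-connected given {L}.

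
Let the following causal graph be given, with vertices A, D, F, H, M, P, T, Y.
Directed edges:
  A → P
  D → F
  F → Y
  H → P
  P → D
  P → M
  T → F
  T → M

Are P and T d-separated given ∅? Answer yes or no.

Bayes-Ball from P | ∅ reaches {A,D,F,H,M,Y}.
T ∉ reach(P|∅) ⇒ P ⊥ T | ∅.

Yes — P ⊥ T | ∅.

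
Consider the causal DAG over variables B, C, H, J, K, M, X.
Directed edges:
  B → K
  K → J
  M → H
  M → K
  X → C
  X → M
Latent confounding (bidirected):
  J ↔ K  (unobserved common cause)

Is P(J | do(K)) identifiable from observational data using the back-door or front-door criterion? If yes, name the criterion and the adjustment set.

desc(K)\{K}={J}; candidates ⊆ {B,C,H,M,X}.
K↔J: latent back-door arc(s) into K.
size 0: {}; under {} K still reaches {B,C,H,J,M,X} ∋ J.
size 1: {B}, {C}, {H} …(+2); under {B} K still reaches {C,H,J,M,X} ∋ J.
size 2: {B,C}, {B,H}, {B,M} …(+7); under {B,C} K still reaches {H,J,M,X} ∋ J.
K↔J cannot be blocked by any observed set — no back-door set.
No mediator lies on a directed K→…→J path.
Neither criterion identifies P(J|do(K)) in this graph.

P(J|do(K)): not identifiable (no BD/FD set).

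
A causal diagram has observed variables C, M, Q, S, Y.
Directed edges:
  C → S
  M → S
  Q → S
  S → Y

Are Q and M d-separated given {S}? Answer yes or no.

No — Q and M are d-connected given {S}.

Bayes-Ball from Q | {S} reaches {C,M}.
M ∈ reach(Q|{S}) ⇒ Q ⊥̸ M | {S}.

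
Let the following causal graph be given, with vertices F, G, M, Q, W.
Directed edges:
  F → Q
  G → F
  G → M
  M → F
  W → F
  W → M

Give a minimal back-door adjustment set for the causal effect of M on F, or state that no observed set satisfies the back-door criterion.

desc(M)\{M}={F,Q}; candidates ⊆ {G,W}.
size 0: {}; under {} M still reaches {F,G,Q,W} ∋ F.
size 1: {G}, {W}; under {G} M still reaches {F,Q,W} ∋ F.
{G,W}: M⊥F given {G,W} in G with M→· removed — back-door holds.

M→F: minimal back-door set {G, W}.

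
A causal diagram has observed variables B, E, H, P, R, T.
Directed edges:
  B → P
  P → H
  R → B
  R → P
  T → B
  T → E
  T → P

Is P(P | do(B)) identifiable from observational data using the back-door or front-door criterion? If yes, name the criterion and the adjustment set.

P(P|do(B)): backdoor, adjust for {R, T}.

desc(B)\{B}={H,P}; candidates ⊆ {E,R,T}.
size 0: {}; under {} B still reaches {E,H,P,R,T} ∋ P.
size 1: {E}, {R}, {T}; under {E} B still reaches {H,P,R,T} ∋ P.
{R,T}: B⊥P given {R,T} in G with B→· removed — back-door holds.
P(P|do(B)) = Σ_{R,T} P(P|B,R,T)·P(R,T).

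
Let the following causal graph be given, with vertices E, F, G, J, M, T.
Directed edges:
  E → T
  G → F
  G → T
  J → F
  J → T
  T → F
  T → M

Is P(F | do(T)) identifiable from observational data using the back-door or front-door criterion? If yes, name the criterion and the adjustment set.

desc(T)\{T}={F,M}; candidates ⊆ {E,G,J}.
size 0: {}; under {} T still reaches {E,F,G,J} ∋ F.
size 1: {E}, {G}, {J}; under {E} T still reaches {F,G,J} ∋ F.
{G,J}: T⊥F given {G,J} in G with T→· removed — back-door holds.
P(F|do(T)) = Σ_{G,J} P(F|T,G,J)·P(G,J).

P(F|do(T)): backdoor, adjust for {G, J}.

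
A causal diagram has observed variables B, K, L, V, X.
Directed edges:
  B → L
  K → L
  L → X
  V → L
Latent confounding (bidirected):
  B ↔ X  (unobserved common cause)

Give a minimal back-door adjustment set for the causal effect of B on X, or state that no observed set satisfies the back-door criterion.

B→X: no observed back-door set.

desc(B)\{B}={L,X}; candidates ⊆ {K,V}.
B↔X: latent back-door arc(s) into B.
size 0: {}; under {} B still reaches {X} ∋ X.
size 1: {K}, {V}; under {K} B still reaches {X} ∋ X.
size 2: {K,V}; under {K,V} B still reaches {X} ∋ X.
B↔X cannot be blocked by any observed set — no back-door set.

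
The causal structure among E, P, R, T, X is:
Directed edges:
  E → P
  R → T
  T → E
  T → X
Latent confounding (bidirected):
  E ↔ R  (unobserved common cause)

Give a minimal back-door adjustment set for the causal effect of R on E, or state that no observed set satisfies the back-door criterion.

R→E: no observed back-door set.

desc(R)\{R}={E,P,T,X}; candidates ⊆ {—}.
R↔E: latent back-door arc(s) into R.
size 0: {}; under {} R still reaches {E,P} ∋ E.
R↔E cannot be blocked by any observed set — no back-door set.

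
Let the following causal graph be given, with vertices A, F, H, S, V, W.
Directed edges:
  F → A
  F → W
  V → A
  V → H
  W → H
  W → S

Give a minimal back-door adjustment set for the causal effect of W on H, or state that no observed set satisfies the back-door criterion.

W→H: minimal back-door set ∅.

desc(W)\{W}={H,S}; candidates ⊆ {A,F,V}.
∅: W⊥H given ∅ in G with W→· removed — back-door holds.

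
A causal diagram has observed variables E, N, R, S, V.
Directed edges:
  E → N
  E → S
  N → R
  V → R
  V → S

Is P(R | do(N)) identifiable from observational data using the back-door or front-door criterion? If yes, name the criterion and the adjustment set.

desc(N)\{N}={R}; candidates ⊆ {E,S,V}.
∅: N⊥R given ∅ in G with N→· removed — back-door holds.
P(R|do(N)) = P(R|N) — no adjustment needed.

P(R|do(N)): backdoor, adjust for ∅.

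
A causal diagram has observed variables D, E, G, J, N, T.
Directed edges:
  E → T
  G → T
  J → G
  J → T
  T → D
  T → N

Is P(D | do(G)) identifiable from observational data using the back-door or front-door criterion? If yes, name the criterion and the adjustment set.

desc(G)\{G}={D,N,T}; candidates ⊆ {E,J}.
size 0: {}; under {} G still reaches {D,J,N,T} ∋ D.
{J}: G⊥D given {J} in G with G→· removed — back-door holds.
P(D|do(G)) = Σ_{J} P(D|G,J)·P(J).

P(D|do(G)): backdoor, adjust for {J}.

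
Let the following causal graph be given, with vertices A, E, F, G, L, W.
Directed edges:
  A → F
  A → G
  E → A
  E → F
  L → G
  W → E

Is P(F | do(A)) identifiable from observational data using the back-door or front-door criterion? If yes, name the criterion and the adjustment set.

desc(A)\{A}={F,G}; candidates ⊆ {E,L,W}.
size 0: {}; under {} A still reaches {E,F,W} ∋ F.
{E}: A⊥F given {E} in G with A→· removed — back-door holds.
P(F|do(A)) = Σ_{E} P(F|A,E)·P(E).

P(F|do(A)): backdoor, adjust for {E}.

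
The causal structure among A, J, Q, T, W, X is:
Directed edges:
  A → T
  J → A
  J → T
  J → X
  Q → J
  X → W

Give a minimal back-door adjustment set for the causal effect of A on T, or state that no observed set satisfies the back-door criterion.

A→T: minimal back-door set {J}.

desc(A)\{A}={T}; candidates ⊆ {J,Q,W,X}.
size 0: {}; under {} A still reaches {J,Q,T,W,X} ∋ T.
{J}: A⊥T given {J} in G with A→· removed — back-door holds.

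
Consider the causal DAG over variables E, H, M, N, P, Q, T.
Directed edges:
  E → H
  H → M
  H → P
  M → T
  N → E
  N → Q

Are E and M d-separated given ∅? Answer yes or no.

No — E and M are d-connected given ∅.

Bayes-Ball from E | ∅ reaches {H,M,N,P,Q,T}.
M ∈ reach(E|∅) ⇒ E ⊥̸ M | ∅.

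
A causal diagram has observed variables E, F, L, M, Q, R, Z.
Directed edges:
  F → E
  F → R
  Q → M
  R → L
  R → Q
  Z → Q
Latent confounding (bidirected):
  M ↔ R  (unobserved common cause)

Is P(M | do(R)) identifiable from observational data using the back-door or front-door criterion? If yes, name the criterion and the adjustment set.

desc(R)\{R}={L,M,Q}; candidates ⊆ {E,F,Z}.
R↔M: latent back-door arc(s) into R.
size 0: {}; under {} R still reaches {E,F,M} ∋ M.
size 1: {E}, {F}, {Z}; under {E} R still reaches {F,M} ∋ M.
size 2: {E,F}, {E,Z}, {F,Z}; under {E,F} R still reaches {M} ∋ M.
R↔M cannot be blocked by any observed set — no back-door set.
{Q}: (i) intercepts every directed R→M path; (ii) no back-door R→{Q}; (iii) {R} blocks every back-door {Q}→M. Front-door holds.
P(M|do(R)) = Σ_{Q} P(Q|R) Σ_{R'} P(M|Q,R')P(R').

P(M|do(R)): frontdoor, adjust for {Q}.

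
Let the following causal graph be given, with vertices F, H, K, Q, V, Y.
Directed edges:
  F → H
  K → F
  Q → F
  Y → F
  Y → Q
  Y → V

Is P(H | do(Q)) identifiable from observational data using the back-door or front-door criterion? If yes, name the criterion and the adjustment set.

desc(Q)\{Q}={F,H}; candidates ⊆ {K,V,Y}.
size 0: {}; under {} Q still reaches {F,H,V,Y} ∋ H.
{Y}: Q⊥H given {Y} in G with Q→· removed — back-door holds.
P(H|do(Q)) = Σ_{Y} P(H|Q,Y)·P(Y).

P(H|do(Q)): backdoor, adjust for {Y}.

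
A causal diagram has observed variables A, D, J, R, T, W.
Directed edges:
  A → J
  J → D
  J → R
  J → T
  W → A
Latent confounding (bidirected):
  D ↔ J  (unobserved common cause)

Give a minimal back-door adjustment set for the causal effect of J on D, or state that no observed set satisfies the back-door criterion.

J→D: no observed back-door set.

desc(J)\{J}={D,R,T}; candidates ⊆ {A,W}.
J↔D: latent back-door arc(s) into J.
size 0: {}; under {} J still reaches {A,D,W} ∋ D.
size 1: {A}, {W}; under {A} J still reaches {D} ∋ D.
size 2: {A,W}; under {A,W} J still reaches {D} ∋ D.
J↔D cannot be blocked by any observed set — no back-door set.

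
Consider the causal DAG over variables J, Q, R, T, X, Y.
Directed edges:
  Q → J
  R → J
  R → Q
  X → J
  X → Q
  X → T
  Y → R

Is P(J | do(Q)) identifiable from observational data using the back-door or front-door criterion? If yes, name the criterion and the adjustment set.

desc(Q)\{Q}={J}; candidates ⊆ {R,T,X,Y}.
size 0: {}; under {} Q still reaches {J,R,T,X,Y} ∋ J.
size 1: {R}, {T}, {X} …(+1); under {R} Q still reaches {J,T,X} ∋ J.
{R,X}: Q⊥J given {R,X} in G with Q→· removed — back-door holds.
P(J|do(Q)) = Σ_{R,X} P(J|Q,R,X)·P(R,X).

P(J|do(Q)): backdoor, adjust for {R, X}.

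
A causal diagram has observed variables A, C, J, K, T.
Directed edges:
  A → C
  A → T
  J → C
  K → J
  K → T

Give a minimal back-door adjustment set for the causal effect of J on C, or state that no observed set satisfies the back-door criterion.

desc(J)\{J}={C}; candidates ⊆ {A,K,T}.
∅: J⊥C given ∅ in G with J→· removed — back-door holds.

J→C: minimal back-door set ∅.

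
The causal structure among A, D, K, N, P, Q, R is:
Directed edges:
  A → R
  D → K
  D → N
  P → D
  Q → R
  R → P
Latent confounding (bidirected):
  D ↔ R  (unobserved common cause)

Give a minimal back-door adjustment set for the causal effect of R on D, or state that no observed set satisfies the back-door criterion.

R→D: no observed back-door set.

desc(R)\{R}={D,K,N,P}; candidates ⊆ {A,Q}.
R↔D: latent back-door arc(s) into R.
size 0: {}; under {} R still reaches {A,D,K,N,Q} ∋ D.
size 1: {A}, {Q}; under {A} R still reaches {D,K,N,Q} ∋ D.
size 2: {A,Q}; under {A,Q} R still reaches {D,K,N} ∋ D.
R↔D cannot be blocked by any observed set — no back-door set.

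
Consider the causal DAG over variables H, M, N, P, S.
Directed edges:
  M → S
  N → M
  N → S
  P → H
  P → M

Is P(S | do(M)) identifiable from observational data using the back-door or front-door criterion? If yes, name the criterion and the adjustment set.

desc(M)\{M}={S}; candidates ⊆ {H,N,P}.
size 0: {}; under {} M still reaches {H,N,P,S} ∋ S.
{N}: M⊥S given {N} in G with M→· removed — back-door holds.
P(S|do(M)) = Σ_{N} P(S|M,N)·P(N).

P(S|do(M)): backdoor, adjust for {N}.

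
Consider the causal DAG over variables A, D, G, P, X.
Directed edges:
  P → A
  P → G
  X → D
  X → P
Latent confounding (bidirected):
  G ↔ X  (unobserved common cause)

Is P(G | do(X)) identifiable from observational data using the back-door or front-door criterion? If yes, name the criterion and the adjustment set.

desc(X)\{X}={A,D,G,P}; candidates ⊆ {—}.
X↔G: latent back-door arc(s) into X.
size 0: {}; under {} X still reaches {G} ∋ G.
X↔G cannot be blocked by any observed set — no back-door set.
{P}: (i) intercepts every directed X→G path; (ii) no back-door X→{P}; (iii) {X} blocks every back-door {P}→G. Front-door holds.
P(G|do(X)) = Σ_{P} P(P|X) Σ_{X'} P(G|P,X')P(X').

P(G|do(X)): frontdoor, adjust for {P}.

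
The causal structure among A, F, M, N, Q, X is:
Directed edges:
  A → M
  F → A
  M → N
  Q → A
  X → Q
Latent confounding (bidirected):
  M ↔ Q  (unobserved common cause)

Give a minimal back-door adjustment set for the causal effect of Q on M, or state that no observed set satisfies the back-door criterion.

Q→M: no observed back-door set.

desc(Q)\{Q}={A,M,N}; candidates ⊆ {F,X}.
Q↔M: latent back-door arc(s) into Q.
size 0: {}; under {} Q still reaches {M,N,X} ∋ M.
size 1: {F}, {X}; under {F} Q still reaches {M,N,X} ∋ M.
size 2: {F,X}; under {F,X} Q still reaches {M,N} ∋ M.
Q↔M cannot be blocked by any observed set — no back-door set.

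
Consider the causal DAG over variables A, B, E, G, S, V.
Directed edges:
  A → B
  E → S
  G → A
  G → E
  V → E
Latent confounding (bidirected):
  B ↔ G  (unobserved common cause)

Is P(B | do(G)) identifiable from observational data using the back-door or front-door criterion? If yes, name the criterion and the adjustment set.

desc(G)\{G}={A,B,E,S}; candidates ⊆ {V}.
G↔B: latent back-door arc(s) into G.
size 0: {}; under {} G still reaches {B} ∋ B.
size 1: {V}; under {V} G still reaches {B} ∋ B.
G↔B cannot be blocked by any observed set — no back-door set.
{A}: (i) intercepts every directed G→B path; (ii) no back-door G→{A}; (iii) {G} blocks every back-door {A}→B. Front-door holds.
P(B|do(G)) = Σ_{A} P(A|G) Σ_{G'} P(B|A,G')P(G').

P(B|do(G)): frontdoor, adjust for {A}.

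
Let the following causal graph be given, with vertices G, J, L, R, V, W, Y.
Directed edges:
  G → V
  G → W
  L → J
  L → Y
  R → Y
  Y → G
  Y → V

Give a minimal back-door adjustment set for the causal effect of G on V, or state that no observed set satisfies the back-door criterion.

desc(G)\{G}={V,W}; candidates ⊆ {J,L,R,Y}.
size 0: {}; under {} G still reaches {J,L,R,V,Y} ∋ V.
{Y}: G⊥V given {Y} in G with G→· removed — back-door holds.

G→V: minimal back-door set {Y}.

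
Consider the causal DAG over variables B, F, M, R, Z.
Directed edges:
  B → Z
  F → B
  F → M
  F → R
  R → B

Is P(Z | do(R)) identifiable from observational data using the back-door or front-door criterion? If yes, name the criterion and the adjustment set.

desc(R)\{R}={B,Z}; candidates ⊆ {F,M}.
size 0: {}; under {} R still reaches {B,F,M,Z} ∋ Z.
{F}: R⊥Z given {F} in G with R→· removed — back-door holds.
P(Z|do(R)) = Σ_{F} P(Z|R,F)·P(F).

P(Z|do(R)): backdoor, adjust for {F}.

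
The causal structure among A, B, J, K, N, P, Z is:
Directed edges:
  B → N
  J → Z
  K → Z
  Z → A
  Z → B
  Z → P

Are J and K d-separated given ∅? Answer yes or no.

Yes — J ⊥ K | ∅.

Bayes-Ball from J | ∅ reaches {A,B,N,P,Z}.
K ∉ reach(J|∅) ⇒ J ⊥ K | ∅.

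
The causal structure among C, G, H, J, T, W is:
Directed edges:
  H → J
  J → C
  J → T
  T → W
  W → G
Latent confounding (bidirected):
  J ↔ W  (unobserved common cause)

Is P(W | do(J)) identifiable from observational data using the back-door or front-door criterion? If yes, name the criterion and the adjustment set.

desc(J)\{J}={C,G,T,W}; candidates ⊆ {H}.
J↔W: latent back-door arc(s) into J.
size 0: {}; under {} J still reaches {G,H,W} ∋ W.
size 1: {H}; under {H} J still reaches {G,W} ∋ W.
J↔W cannot be blocked by any observed set — no back-door set.
{T}: (i) intercepts every directed J→W path; (ii) no back-door J→{T}; (iii) {J} blocks every back-door {T}→W. Front-door holds.
P(W|do(J)) = Σ_{T} P(T|J) Σ_{J'} P(W|T,J')P(J').

P(W|do(J)): frontdoor, adjust for {T}.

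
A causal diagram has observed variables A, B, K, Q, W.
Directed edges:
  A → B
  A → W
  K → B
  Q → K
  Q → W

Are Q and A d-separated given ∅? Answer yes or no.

Bayes-Ball from Q | ∅ reaches {B,K,W}.
A ∉ reach(Q|∅) ⇒ Q ⊥ A | ∅.

Yes — Q ⊥ A | ∅.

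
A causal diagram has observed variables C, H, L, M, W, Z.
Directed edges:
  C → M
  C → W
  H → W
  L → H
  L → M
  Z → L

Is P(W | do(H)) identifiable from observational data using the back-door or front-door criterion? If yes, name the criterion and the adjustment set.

P(W|do(H)): backdoor, adjust for ∅.

desc(H)\{H}={W}; candidates ⊆ {C,L,M,Z}.
∅: H⊥W given ∅ in G with H→· removed — back-door holds.
P(W|do(H)) = P(W|H) — no adjustment needed.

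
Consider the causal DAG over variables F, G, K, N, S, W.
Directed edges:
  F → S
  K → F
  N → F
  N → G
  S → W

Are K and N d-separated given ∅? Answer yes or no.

Bayes-Ball from K | ∅ reaches {F,S,W}.
N ∉ reach(K|∅) ⇒ K ⊥ N | ∅.

Yes — K ⊥ N | ∅.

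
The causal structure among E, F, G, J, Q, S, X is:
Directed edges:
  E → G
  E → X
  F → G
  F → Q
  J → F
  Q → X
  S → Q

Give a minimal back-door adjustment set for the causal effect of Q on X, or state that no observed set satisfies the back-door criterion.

desc(Q)\{Q}={X}; candidates ⊆ {E,F,G,J,S}.
∅: Q⊥X given ∅ in G with Q→· removed — back-door holds.

Q→X: minimal back-door set ∅.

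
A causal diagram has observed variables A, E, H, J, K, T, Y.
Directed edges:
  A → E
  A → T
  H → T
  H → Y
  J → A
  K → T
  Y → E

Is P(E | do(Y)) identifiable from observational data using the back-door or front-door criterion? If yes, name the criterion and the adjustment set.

desc(Y)\{Y}={E}; candidates ⊆ {A,H,J,K,T}.
∅: Y⊥E given ∅ in G with Y→· removed — back-door holds.
P(E|do(Y)) = P(E|Y) — no adjustment needed.

P(E|do(Y)): backdoor, adjust for ∅.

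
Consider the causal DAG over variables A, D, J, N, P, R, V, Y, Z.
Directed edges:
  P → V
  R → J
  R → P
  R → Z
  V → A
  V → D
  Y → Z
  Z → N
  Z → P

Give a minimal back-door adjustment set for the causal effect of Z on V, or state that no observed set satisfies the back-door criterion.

Z→V: minimal back-door set {R}.

desc(Z)\{Z}={A,D,N,P,V}; candidates ⊆ {J,R,Y}.
size 0: {}; under {} Z still reaches {A,D,J,P,R,V,Y} ∋ V.
{R}: Z⊥V given {R} in G with Z→· removed — back-door holds.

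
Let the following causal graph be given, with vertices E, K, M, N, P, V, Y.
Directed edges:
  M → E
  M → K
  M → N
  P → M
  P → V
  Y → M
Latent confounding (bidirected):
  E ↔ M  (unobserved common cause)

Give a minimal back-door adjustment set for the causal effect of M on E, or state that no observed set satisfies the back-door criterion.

M→E: no observed back-door set.

desc(M)\{M}={E,K,N}; candidates ⊆ {P,V,Y}.
M↔E: latent back-door arc(s) into M.
size 0: {}; under {} M still reaches {E,P,V,Y} ∋ E.
size 1: {P}, {V}, {Y}; under {P} M still reaches {E,Y} ∋ E.
size 2: {P,V}, {P,Y}, {V,Y}; under {P,V} M still reaches {E,Y} ∋ E.
M↔E cannot be blocked by any observed set — no back-door set.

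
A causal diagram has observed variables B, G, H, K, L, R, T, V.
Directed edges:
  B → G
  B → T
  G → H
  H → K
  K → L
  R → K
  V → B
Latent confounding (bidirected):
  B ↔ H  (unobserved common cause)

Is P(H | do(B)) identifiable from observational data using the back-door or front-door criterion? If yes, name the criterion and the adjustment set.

desc(B)\{B}={G,H,K,L,T}; candidates ⊆ {R,V}.
B↔H: latent back-door arc(s) into B.
size 0: {}; under {} B still reaches {H,K,L,V} ∋ H.
size 1: {R}, {V}; under {R} B still reaches {H,K,L,V} ∋ H.
size 2: {R,V}; under {R,V} B still reaches {H,K,L} ∋ H.
B↔H cannot be blocked by any observed set — no back-door set.
{G}: (i) intercepts every directed B→H path; (ii) no back-door B→{G}; (iii) {B} blocks every back-door {G}→H. Front-door holds.
P(H|do(B)) = Σ_{G} P(G|B) Σ_{B'} P(H|G,B')P(B').

P(H|do(B)): frontdoor, adjust for {G}.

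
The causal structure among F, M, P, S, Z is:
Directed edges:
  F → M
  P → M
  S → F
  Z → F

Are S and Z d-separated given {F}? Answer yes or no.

No — S and Z are d-connected given {F}.

Bayes-Ball from S | {F} reaches {Z}.
Z ∈ reach(S|{F}) ⇒ S ⊥̸ Z | {F}.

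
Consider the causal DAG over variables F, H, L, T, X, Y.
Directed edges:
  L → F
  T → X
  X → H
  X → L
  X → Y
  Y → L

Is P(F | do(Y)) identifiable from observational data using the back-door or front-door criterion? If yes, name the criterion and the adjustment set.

desc(Y)\{Y}={F,L}; candidates ⊆ {H,T,X}.
size 0: {}; under {} Y still reaches {F,H,L,T,X} ∋ F.
{X}: Y⊥F given {X} in G with Y→· removed — back-door holds.
P(F|do(Y)) = Σ_{X} P(F|Y,X)·P(X).

P(F|do(Y)): backdoor, adjust for {X}.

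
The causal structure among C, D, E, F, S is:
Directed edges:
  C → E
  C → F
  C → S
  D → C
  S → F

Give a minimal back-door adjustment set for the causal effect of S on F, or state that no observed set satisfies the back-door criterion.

desc(S)\{S}={F}; candidates ⊆ {C,D,E}.
size 0: {}; under {} S still reaches {C,D,E,F} ∋ F.
{C}: S⊥F given {C} in G with S→· removed — back-door holds.

S→F: minimal back-door set {C}.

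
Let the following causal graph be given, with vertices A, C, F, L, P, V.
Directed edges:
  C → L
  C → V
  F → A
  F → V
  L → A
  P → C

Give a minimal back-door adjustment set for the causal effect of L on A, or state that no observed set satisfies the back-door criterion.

desc(L)\{L}={A}; candidates ⊆ {C,F,P,V}.
∅: L⊥A given ∅ in G with L→· removed — back-door holds.

L→A: minimal back-door set ∅.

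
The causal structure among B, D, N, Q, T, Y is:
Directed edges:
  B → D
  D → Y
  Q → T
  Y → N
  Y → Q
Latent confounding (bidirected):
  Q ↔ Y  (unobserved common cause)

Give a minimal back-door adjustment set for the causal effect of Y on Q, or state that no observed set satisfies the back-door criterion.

desc(Y)\{Y}={N,Q,T}; candidates ⊆ {B,D}.
Y↔Q: latent back-door arc(s) into Y.
size 0: {}; under {} Y still reaches {B,D,Q,T} ∋ Q.
size 1: {B}, {D}; under {B} Y still reaches {D,Q,T} ∋ Q.
size 2: {B,D}; under {B,D} Y still reaches {Q,T} ∋ Q.
Y↔Q cannot be blocked by any observed set — no back-door set.

Y→Q: no observed back-door set.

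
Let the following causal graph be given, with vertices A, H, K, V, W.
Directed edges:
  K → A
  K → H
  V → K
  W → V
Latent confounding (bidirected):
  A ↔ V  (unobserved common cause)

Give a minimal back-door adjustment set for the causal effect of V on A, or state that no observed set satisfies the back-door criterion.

desc(V)\{V}={A,H,K}; candidates ⊆ {W}.
V↔A: latent back-door arc(s) into V.
size 0: {}; under {} V still reaches {A,W} ∋ A.
size 1: {W}; under {W} V still reaches {A} ∋ A.
V↔A cannot be blocked by any observed set — no back-door set.

V→A: no observed back-door set.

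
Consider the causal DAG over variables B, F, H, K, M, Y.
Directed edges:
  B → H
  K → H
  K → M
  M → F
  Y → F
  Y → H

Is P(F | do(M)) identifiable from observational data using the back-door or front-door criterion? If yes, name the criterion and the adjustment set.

P(F|do(M)): backdoor, adjust for ∅.

desc(M)\{M}={F}; candidates ⊆ {B,H,K,Y}.
∅: M⊥F given ∅ in G with M→· removed — back-door holds.
P(F|do(M)) = P(F|M) — no adjustment needed.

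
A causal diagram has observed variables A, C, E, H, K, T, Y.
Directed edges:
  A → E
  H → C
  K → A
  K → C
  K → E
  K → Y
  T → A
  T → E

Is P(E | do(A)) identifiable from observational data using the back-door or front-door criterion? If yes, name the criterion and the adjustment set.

P(E|do(A)): backdoor, adjust for {K, T}.

desc(A)\{A}={E}; candidates ⊆ {C,H,K,T,Y}.
size 0: {}; under {} A still reaches {C,E,K,T,Y} ∋ E.
size 1: {C}, {H}, {K} …(+2); under {C} A still reaches {E,H,K,T,Y} ∋ E.
{K,T}: A⊥E given {K,T} in G with A→· removed — back-door holds.
P(E|do(A)) = Σ_{K,T} P(E|A,K,T)·P(K,T).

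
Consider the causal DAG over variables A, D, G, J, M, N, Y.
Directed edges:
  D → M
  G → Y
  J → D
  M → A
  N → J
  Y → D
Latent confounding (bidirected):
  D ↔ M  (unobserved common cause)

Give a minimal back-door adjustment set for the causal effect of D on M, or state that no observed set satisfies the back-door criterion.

desc(D)\{D}={A,M}; candidates ⊆ {G,J,N,Y}.
D↔M: latent back-door arc(s) into D.
size 0: {}; under {} D still reaches {A,G,J,M,N,Y} ∋ M.
size 1: {G}, {J}, {N} …(+1); under {G} D still reaches {A,J,M,N,Y} ∋ M.
size 2: {G,J}, {G,N}, {G,Y} …(+3); under {G,J} D still reaches {A,M,Y} ∋ M.
D↔M cannot be blocked by any observed set — no back-door set.

D→M: no observed back-door set.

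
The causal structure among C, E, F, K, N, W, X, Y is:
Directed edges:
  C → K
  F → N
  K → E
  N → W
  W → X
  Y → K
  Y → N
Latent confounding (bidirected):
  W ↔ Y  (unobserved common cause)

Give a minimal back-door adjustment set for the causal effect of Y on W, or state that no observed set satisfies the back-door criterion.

desc(Y)\{Y}={E,K,N,W,X}; candidates ⊆ {C,F}.
Y↔W: latent back-door arc(s) into Y.
size 0: {}; under {} Y still reaches {W,X} ∋ W.
size 1: {C}, {F}; under {C} Y still reaches {W,X} ∋ W.
size 2: {C,F}; under {C,F} Y still reaches {W,X} ∋ W.
Y↔W cannot be blocked by any observed set — no back-door set.

Y→W: no observed back-door set.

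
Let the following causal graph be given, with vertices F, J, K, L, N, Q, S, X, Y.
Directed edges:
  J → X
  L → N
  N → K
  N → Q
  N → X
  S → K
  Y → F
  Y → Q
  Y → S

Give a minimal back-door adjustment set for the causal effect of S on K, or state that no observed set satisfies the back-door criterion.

desc(S)\{S}={K}; candidates ⊆ {F,J,L,N,Q,X,Y}.
∅: S⊥K given ∅ in G with S→· removed — back-door holds.

S→K: minimal back-door set ∅.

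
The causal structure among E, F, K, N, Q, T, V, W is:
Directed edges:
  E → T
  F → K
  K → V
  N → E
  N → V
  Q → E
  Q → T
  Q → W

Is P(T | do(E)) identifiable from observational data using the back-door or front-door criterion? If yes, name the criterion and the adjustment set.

desc(E)\{E}={T}; candidates ⊆ {F,K,N,Q,V,W}.
size 0: {}; under {} E still reaches {N,Q,T,V,W} ∋ T.
{Q}: E⊥T given {Q} in G with E→· removed — back-door holds.
P(T|do(E)) = Σ_{Q} P(T|E,Q)·P(Q).

P(T|do(E)): backdoor, adjust for {Q}.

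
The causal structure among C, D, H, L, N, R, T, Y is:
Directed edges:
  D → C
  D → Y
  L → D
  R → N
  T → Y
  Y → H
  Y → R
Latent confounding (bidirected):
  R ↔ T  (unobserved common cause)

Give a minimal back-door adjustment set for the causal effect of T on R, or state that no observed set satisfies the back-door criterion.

T→R: no observed back-door set.

desc(T)\{T}={H,N,R,Y}; candidates ⊆ {C,D,L}.
T↔R: latent back-door arc(s) into T.
size 0: {}; under {} T still reaches {N,R} ∋ R.
size 1: {C}, {D}, {L}; under {C} T still reaches {N,R} ∋ R.
size 2: {C,D}, {C,L}, {D,L}; under {C,D} T still reaches {N,R} ∋ R.
T↔R cannot be blocked by any observed set — no back-door set.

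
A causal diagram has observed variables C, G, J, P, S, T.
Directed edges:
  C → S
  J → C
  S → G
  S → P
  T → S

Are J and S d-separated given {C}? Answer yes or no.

Yes — J ⊥ S | {C}.

Bayes-Ball from J | {C} reaches ∅.
S ∉ reach(J|{C}) ⇒ J ⊥ S | {C}.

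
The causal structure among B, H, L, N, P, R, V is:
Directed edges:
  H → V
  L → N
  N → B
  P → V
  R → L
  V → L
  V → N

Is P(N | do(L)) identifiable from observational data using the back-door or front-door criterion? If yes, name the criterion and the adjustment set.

desc(L)\{L}={B,N}; candidates ⊆ {H,P,R,V}.
size 0: {}; under {} L still reaches {B,H,N,P,R,V} ∋ N.
{V}: L⊥N given {V} in G with L→· removed — back-door holds.
P(N|do(L)) = Σ_{V} P(N|L,V)·P(V).

P(N|do(L)): backdoor, adjust for {V}.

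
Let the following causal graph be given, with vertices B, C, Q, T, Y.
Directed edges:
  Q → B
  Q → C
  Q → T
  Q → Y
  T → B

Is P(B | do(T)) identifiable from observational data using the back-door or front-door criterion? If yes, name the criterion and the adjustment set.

P(B|do(T)): backdoor, adjust for {Q}.

desc(T)\{T}={B}; candidates ⊆ {C,Q,Y}.
size 0: {}; under {} T still reaches {B,C,Q,Y} ∋ B.
{Q}: T⊥B given {Q} in G with T→· removed — back-door holds.
P(B|do(T)) = Σ_{Q} P(B|T,Q)·P(Q).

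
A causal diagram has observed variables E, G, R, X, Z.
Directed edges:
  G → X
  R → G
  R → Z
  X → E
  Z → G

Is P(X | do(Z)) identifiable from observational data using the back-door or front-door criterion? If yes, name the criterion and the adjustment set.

P(X|do(Z)): backdoor, adjust for {R}.

desc(Z)\{Z}={E,G,X}; candidates ⊆ {R}.
size 0: {}; under {} Z still reaches {E,G,R,X} ∋ X.
{R}: Z⊥X given {R} in G with Z→· removed — back-door holds.
P(X|do(Z)) = Σ_{R} P(X|Z,R)·P(R).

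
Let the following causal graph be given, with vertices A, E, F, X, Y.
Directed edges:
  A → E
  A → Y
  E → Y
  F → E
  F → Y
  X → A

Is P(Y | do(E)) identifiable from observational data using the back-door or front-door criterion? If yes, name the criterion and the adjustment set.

P(Y|do(E)): backdoor, adjust for {A, F}.

desc(E)\{E}={Y}; candidates ⊆ {A,F,X}.
size 0: {}; under {} E still reaches {A,F,X,Y} ∋ Y.
size 1: {A}, {F}, {X}; under {A} E still reaches {F,Y} ∋ Y.
{A,F}: E⊥Y given {A,F} in G with E→· removed — back-door holds.
P(Y|do(E)) = Σ_{A,F} P(Y|E,A,F)·P(A,F).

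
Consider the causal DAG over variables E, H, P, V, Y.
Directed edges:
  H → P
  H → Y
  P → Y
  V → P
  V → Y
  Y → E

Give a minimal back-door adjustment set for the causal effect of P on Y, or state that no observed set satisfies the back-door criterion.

desc(P)\{P}={E,Y}; candidates ⊆ {H,V}.
size 0: {}; under {} P still reaches {E,H,V,Y} ∋ Y.
size 1: {H}, {V}; under {H} P still reaches {E,V,Y} ∋ Y.
{H,V}: P⊥Y given {H,V} in G with P→· removed — back-door holds.

P→Y: minimal back-door set {H, V}.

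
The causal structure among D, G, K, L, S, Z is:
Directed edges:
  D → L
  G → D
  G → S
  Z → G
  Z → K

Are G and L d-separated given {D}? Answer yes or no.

Yes — G ⊥ L | {D}.

Bayes-Ball from G | {D} reaches {K,S,Z}.
L ∉ reach(G|{D}) ⇒ G ⊥ L | {D}.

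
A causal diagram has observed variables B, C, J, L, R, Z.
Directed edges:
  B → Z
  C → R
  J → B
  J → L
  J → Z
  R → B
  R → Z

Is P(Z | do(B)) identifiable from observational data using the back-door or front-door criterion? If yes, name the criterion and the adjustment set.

P(Z|do(B)): backdoor, adjust for {J, R}.

desc(B)\{B}={Z}; candidates ⊆ {C,J,L,R}.
size 0: {}; under {} B still reaches {C,J,L,R,Z} ∋ Z.
size 1: {C}, {J}, {L} …(+1); under {C} B still reaches {J,L,R,Z} ∋ Z.
{J,R}: B⊥Z given {J,R} in G with B→· removed — back-door holds.
P(Z|do(B)) = Σ_{J,R} P(Z|B,J,R)·P(J,R).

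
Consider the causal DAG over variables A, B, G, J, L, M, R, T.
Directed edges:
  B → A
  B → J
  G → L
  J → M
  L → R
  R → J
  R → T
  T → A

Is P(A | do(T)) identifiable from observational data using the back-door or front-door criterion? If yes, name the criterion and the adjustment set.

P(A|do(T)): backdoor, adjust for ∅.

desc(T)\{T}={A}; candidates ⊆ {B,G,J,L,M,R}.
∅: T⊥A given ∅ in G with T→· removed — back-door holds.
P(A|do(T)) = P(A|T) — no adjustment needed.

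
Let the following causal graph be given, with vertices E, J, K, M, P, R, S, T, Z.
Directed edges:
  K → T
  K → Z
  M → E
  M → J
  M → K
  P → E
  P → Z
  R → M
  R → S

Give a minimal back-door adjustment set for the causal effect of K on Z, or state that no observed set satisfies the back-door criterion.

desc(K)\{K}={T,Z}; candidates ⊆ {E,J,M,P,R,S}.
∅: K⊥Z given ∅ in G with K→· removed — back-door holds.

K→Z: minimal back-door set ∅.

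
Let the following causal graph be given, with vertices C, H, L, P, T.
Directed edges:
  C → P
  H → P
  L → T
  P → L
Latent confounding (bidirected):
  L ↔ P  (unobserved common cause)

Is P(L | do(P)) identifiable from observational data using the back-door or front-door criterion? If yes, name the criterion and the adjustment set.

P(L|do(P)): not identifiable (no BD/FD set).

desc(P)\{P}={L,T}; candidates ⊆ {C,H}.
P↔L: latent back-door arc(s) into P.
size 0: {}; under {} P still reaches {C,H,L,T} ∋ L.
size 1: {C}, {H}; under {C} P still reaches {H,L,T} ∋ L.
size 2: {C,H}; under {C,H} P still reaches {L,T} ∋ L.
P↔L cannot be blocked by any observed set — no back-door set.
No mediator lies on a directed P→…→L path.
Neither criterion identifies P(L|do(P)) in this graph.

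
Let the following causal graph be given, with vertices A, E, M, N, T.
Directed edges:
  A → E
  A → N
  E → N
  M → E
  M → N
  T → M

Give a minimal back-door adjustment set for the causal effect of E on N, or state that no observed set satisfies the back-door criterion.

desc(E)\{E}={N}; candidates ⊆ {A,M,T}.
size 0: {}; under {} E still reaches {A,M,N,T} ∋ N.
size 1: {A}, {M}, {T}; under {A} E still reaches {M,N,T} ∋ N.
{A,M}: E⊥N given {A,M} in G with E→· removed — back-door holds.

E→N: minimal back-door set {A, M}.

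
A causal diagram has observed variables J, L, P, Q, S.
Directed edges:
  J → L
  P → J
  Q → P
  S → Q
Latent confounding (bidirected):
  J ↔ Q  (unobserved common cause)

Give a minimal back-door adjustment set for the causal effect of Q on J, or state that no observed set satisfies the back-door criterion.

desc(Q)\{Q}={J,L,P}; candidates ⊆ {S}.
Q↔J: latent back-door arc(s) into Q.
size 0: {}; under {} Q still reaches {J,L,S} ∋ J.
size 1: {S}; under {S} Q still reaches {J,L} ∋ J.
Q↔J cannot be blocked by any observed set — no back-door set.

Q→J: no observed back-door set.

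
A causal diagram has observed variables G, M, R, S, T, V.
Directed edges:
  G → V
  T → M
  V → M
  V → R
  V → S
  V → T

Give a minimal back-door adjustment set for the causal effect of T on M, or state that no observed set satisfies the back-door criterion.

T→M: minimal back-door set {V}.

desc(T)\{T}={M}; candidates ⊆ {G,R,S,V}.
size 0: {}; under {} T still reaches {G,M,R,S,V} ∋ M.
{V}: T⊥M given {V} in G with T→· removed — back-door holds.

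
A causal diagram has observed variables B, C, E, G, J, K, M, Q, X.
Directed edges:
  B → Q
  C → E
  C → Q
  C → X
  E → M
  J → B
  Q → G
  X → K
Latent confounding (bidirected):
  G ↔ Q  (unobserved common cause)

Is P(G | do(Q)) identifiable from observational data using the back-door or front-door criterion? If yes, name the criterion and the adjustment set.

P(G|do(Q)): not identifiable (no BD/FD set).

desc(Q)\{Q}={G}; candidates ⊆ {B,C,E,J,K,M,X}.
Q↔G: latent back-door arc(s) into Q.
size 0: {}; under {} Q still reaches {B,C,E,G,J,K,M,X} ∋ G.
size 1: {B}, {C}, {E} …(+4); under {B} Q still reaches {C,E,G,K,M,X} ∋ G.
size 2: {B,C}, {B,E}, {B,J} …(+18); under {B,C} Q still reaches {G} ∋ G.
Q↔G cannot be blocked by any observed set — no back-door set.
No mediator lies on a directed Q→…→G path.
Neither criterion identifies P(G|do(Q)) in this graph.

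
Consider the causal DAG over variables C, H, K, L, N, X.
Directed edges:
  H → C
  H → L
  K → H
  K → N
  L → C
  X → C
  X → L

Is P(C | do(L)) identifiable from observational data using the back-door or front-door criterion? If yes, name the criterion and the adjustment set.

desc(L)\{L}={C}; candidates ⊆ {H,K,N,X}.
size 0: {}; under {} L still reaches {C,H,K,N,X} ∋ C.
size 1: {H}, {K}, {N} …(+1); under {H} L still reaches {C,X} ∋ C.
{H,X}: L⊥C given {H,X} in G with L→· removed — back-door holds.
P(C|do(L)) = Σ_{H,X} P(C|L,H,X)·P(H,X).

P(C|do(L)): backdoor, adjust for {H, X}.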